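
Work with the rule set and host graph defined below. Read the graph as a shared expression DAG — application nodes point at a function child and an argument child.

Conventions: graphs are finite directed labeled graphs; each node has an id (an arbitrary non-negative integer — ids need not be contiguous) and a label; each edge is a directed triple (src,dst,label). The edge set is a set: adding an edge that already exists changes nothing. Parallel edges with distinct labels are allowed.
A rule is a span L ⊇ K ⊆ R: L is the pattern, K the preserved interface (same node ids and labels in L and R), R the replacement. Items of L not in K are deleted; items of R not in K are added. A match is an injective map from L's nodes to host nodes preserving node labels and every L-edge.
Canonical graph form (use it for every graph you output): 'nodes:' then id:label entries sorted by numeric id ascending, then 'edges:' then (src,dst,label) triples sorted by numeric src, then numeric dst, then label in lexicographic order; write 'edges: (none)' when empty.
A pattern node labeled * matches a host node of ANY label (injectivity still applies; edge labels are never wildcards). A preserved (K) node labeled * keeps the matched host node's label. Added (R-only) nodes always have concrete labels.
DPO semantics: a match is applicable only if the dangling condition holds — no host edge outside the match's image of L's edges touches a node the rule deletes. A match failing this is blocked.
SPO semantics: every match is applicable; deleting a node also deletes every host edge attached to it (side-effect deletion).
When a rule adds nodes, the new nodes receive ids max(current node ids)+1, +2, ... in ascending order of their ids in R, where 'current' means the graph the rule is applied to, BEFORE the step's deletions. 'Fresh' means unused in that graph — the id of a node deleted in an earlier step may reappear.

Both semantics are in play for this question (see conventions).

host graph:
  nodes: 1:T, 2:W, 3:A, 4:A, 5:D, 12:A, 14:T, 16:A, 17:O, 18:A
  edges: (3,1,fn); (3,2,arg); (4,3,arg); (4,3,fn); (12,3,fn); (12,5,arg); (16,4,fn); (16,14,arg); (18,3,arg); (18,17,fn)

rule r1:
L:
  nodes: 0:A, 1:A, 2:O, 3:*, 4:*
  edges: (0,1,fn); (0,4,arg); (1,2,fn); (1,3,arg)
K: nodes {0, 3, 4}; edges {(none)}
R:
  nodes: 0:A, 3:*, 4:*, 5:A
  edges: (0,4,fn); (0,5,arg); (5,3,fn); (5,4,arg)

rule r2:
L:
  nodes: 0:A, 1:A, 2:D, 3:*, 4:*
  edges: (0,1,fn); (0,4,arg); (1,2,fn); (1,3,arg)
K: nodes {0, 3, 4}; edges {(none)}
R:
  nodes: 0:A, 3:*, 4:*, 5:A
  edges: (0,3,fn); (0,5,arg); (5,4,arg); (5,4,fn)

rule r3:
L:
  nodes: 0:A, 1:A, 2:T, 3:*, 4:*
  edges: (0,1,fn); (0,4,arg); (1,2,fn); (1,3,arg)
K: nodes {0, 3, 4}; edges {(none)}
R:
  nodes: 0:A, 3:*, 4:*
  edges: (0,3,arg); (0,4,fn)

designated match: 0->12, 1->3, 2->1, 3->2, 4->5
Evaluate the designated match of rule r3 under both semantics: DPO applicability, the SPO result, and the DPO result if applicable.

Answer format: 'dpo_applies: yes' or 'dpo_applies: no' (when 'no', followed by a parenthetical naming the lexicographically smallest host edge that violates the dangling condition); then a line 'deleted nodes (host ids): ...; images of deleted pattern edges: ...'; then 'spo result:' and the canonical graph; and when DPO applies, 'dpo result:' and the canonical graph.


dpo_applies: no
(the rule deletes node 3, which keeps host edge (4,3,arg) outside the match image — the dangling condition fails, DPO blocks; SPO proceeds and side-deletes such edges)
deleted nodes (host ids): 1, 3; images of deleted pattern edges: (3,1,fn); (3,2,arg); (12,3,fn); (12,5,arg)
spo result:
nodes: 2:W, 4:A, 5:D, 12:A, 14:T, 16:A, 17:O, 18:A
edges: (12,2,arg); (12,5,fn); (16,4,fn); (16,14,arg); (18,17,fn)


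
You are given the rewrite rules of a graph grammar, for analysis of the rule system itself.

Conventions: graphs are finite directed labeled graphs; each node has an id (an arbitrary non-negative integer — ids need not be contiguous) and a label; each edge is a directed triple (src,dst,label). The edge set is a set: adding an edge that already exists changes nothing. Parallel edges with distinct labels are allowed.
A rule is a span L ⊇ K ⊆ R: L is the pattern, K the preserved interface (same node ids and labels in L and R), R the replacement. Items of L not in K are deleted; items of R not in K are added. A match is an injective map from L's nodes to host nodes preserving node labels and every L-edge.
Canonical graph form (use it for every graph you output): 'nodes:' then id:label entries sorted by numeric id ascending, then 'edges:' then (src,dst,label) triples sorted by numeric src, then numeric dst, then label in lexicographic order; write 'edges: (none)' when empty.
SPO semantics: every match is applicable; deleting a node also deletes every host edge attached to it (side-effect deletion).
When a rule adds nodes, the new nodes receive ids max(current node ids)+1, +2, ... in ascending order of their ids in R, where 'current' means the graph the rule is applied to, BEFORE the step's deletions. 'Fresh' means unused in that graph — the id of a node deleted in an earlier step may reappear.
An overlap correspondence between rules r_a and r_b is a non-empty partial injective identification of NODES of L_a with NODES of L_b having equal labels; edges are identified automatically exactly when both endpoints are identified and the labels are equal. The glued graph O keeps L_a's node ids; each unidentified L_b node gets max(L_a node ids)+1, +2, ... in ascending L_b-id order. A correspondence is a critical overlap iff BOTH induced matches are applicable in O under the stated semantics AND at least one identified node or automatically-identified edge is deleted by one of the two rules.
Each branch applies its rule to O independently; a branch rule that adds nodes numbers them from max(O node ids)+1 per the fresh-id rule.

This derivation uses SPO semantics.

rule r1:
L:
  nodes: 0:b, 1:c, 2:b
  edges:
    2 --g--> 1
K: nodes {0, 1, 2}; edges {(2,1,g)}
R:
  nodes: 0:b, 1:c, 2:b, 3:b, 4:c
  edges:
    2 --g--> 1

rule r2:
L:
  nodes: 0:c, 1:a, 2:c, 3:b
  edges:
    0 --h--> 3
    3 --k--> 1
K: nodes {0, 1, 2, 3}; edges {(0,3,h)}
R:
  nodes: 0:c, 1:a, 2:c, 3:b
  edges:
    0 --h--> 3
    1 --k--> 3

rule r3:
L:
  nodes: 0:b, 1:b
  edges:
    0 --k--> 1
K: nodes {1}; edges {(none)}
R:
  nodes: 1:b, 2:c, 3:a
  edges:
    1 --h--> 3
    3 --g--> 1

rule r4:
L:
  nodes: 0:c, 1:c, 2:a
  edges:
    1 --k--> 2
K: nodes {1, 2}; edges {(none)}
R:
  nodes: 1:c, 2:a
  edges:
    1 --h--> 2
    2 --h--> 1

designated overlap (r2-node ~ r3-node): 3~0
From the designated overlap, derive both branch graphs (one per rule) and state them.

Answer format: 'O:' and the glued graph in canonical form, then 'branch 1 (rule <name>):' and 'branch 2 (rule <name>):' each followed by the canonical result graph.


O:
nodes: 0:c, 1:a, 2:c, 3:b, 4:b
edges: (0,3,h); (3,1,k); (3,4,k)
branch 1 (rule r2):
nodes: 0:c, 1:a, 2:c, 3:b, 4:b
edges: (0,3,h); (1,3,k); (3,4,k)
branch 2 (rule r3):
nodes: 0:c, 1:a, 2:c, 4:b, 5:c, 6:a
edges: (4,6,h); (6,4,g)


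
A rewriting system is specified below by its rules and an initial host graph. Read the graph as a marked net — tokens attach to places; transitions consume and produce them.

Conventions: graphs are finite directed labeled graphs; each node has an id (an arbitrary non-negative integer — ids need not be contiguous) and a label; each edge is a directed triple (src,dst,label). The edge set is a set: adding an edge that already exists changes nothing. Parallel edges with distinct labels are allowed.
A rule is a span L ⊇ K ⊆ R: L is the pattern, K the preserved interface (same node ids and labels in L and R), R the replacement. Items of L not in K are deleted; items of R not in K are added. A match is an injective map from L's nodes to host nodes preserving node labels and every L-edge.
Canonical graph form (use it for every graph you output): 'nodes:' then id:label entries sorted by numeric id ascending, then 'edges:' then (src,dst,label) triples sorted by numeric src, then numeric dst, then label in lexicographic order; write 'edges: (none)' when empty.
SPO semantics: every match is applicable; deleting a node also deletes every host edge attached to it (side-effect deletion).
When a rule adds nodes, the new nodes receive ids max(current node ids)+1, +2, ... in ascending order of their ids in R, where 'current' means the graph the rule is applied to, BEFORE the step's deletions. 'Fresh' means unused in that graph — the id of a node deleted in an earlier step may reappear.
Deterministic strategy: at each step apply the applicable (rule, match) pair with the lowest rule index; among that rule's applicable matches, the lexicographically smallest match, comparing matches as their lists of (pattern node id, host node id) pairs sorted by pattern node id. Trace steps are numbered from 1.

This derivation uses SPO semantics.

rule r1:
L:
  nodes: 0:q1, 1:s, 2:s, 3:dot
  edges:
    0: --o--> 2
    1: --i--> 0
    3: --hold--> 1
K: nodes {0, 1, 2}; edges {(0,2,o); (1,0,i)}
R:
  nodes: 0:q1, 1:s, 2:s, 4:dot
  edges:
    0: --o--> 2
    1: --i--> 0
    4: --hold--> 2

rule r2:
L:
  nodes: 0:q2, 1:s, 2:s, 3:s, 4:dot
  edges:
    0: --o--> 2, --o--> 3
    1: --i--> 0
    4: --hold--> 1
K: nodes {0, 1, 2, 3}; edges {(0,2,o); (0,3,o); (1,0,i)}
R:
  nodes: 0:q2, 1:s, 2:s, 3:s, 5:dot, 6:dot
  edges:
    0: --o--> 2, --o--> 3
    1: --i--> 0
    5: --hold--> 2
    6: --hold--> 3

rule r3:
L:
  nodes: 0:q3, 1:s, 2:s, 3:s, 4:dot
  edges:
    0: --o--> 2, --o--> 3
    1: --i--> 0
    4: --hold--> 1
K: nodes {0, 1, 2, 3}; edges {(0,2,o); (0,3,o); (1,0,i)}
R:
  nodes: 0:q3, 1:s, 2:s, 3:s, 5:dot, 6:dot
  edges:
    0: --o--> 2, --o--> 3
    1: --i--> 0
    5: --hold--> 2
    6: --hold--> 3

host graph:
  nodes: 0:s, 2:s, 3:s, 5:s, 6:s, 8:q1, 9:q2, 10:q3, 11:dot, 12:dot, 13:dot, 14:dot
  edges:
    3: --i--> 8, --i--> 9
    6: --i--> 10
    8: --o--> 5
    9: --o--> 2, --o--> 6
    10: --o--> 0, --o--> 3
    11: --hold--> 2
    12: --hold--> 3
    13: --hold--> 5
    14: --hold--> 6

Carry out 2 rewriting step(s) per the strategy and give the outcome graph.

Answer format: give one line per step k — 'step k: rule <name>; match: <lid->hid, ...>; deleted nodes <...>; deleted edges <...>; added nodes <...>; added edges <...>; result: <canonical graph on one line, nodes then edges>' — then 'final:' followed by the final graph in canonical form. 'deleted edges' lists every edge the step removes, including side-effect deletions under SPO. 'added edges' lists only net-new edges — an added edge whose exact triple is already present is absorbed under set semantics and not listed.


step 1: rule r1; match: 0->8, 1->3, 2->5, 3->12; deleted nodes 12; deleted edges (12,3,hold); added nodes 15; added edges (15,5,hold); result: nodes: 0:s, 2:s, 3:s, 5:s, 6:s, 8:q1, 9:q2, 10:q3, 11:dot, 13:dot, 14:dot, 15:dot edges: (3,8,i); (3,9,i); (6,10,i); (8,5,o); (9,2,o); (9,6,o); (10,0,o); (10,3,o); (11,2,hold); (13,5,hold); (14,6,hold); (15,5,hold)
step 2: rule r3; match: 0->10, 1->6, 2->0, 3->3, 4->14; deleted nodes 14; deleted edges (14,6,hold); added nodes 16, 17; added edges (16,0,hold); (17,3,hold); result: nodes: 0:s, 2:s, 3:s, 5:s, 6:s, 8:q1, 9:q2, 10:q3, 11:dot, 13:dot, 15:dot, 16:dot, 17:dot edges: (3,8,i); (3,9,i); (6,10,i); (8,5,o); (9,2,o); (9,6,o); (10,0,o); (10,3,o); (11,2,hold); (13,5,hold); (15,5,hold); (16,0,hold); (17,3,hold)
final:
nodes: 0:s, 2:s, 3:s, 5:s, 6:s, 8:q1, 9:q2, 10:q3, 11:dot, 13:dot, 15:dot, 16:dot, 17:dot
edges: (3,8,i); (3,9,i); (6,10,i); (8,5,o); (9,2,o); (9,6,o); (10,0,o); (10,3,o); (11,2,hold); (13,5,hold); (15,5,hold); (16,0,hold); (17,3,hold)


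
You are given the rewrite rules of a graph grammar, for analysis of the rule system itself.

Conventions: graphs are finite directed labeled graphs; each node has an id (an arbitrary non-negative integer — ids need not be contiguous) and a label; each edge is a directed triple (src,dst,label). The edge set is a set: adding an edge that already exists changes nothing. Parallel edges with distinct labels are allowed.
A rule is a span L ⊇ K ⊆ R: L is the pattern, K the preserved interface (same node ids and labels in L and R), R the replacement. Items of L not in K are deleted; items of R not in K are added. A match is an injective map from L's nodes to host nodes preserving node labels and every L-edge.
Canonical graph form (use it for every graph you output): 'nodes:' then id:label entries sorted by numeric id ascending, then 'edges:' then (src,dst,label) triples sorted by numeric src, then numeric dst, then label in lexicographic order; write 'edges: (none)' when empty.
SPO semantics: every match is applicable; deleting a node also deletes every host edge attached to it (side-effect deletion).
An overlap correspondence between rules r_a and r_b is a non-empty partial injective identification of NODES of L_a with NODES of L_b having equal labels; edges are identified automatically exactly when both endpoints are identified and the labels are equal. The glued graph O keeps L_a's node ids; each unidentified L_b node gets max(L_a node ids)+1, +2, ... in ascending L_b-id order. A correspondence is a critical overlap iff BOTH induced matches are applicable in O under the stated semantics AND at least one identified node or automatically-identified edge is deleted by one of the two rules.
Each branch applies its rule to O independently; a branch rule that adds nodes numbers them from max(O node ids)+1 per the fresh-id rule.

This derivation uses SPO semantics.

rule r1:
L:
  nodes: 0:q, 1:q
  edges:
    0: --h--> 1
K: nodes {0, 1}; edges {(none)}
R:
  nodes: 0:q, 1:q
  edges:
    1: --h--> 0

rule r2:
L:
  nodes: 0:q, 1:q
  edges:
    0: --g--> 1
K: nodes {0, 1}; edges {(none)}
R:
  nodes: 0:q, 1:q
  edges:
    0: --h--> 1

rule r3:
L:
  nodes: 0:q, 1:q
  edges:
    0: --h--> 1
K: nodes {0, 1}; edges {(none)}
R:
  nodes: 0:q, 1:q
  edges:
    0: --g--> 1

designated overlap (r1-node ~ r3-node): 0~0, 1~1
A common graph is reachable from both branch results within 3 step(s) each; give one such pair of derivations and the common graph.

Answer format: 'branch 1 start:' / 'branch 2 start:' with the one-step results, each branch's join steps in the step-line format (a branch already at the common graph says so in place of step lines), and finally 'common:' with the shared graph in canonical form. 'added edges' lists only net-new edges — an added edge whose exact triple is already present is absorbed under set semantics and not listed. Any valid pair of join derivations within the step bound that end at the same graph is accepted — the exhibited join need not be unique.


branch 1 start:
nodes: 0:q, 1:q
edges: (1,0,h)
branch 2 start:
nodes: 0:q, 1:q
edges: (0,1,g)
branch 1 step 1: rule r1; match: 0->1, 1->0; deleted nodes (none); deleted edges (1,0,h); added nodes (none); added edges (0,1,h); result: nodes: 0:q, 1:q edges: (0,1,h)
branch 2 step 1: rule r2; match: 0->0, 1->1; deleted nodes (none); deleted edges (0,1,g); added nodes (none); added edges (0,1,h); result: nodes: 0:q, 1:q edges: (0,1,h)
common:
nodes: 0:q, 1:q
edges: (0,1,h)


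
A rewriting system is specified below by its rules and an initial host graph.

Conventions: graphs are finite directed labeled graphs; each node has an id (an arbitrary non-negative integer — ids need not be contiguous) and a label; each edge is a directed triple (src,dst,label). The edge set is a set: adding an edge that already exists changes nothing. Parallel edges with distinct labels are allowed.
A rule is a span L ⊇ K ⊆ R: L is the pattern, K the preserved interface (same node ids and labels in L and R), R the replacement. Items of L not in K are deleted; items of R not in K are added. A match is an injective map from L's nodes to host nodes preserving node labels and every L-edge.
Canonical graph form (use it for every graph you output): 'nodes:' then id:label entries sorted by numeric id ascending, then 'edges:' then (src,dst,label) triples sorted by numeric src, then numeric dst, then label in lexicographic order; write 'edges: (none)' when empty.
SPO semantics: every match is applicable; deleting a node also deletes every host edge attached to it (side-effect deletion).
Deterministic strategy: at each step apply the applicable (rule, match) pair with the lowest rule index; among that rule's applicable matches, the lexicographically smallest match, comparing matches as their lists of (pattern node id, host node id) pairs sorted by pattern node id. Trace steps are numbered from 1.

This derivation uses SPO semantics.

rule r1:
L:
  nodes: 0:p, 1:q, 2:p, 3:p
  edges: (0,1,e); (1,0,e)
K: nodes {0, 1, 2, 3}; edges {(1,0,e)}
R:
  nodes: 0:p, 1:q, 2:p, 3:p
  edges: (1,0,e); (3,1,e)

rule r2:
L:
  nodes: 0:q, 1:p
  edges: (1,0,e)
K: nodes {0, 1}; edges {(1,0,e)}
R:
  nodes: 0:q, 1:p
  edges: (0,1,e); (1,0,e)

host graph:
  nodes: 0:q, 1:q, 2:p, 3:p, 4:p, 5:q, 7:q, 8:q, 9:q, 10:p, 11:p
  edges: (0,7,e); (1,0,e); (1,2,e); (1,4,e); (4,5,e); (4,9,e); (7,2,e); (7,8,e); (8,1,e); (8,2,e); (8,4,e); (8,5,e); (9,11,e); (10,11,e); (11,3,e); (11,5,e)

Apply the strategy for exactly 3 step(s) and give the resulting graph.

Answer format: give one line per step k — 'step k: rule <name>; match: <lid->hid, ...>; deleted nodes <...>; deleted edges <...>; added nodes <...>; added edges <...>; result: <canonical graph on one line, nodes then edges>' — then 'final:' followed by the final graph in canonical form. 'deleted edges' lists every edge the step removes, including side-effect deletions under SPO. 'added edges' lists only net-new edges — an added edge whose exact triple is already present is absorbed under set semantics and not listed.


step 1: rule r2; match: 0->5, 1->4; deleted nodes (none); deleted edges (none); added nodes (none); added edges (5,4,e); result: nodes: 0:q, 1:q, 2:p, 3:p, 4:p, 5:q, 7:q, 8:q, 9:q, 10:p, 11:p edges: (0,7,e); (1,0,e); (1,2,e); (1,4,e); (4,5,e); (4,9,e); (5,4,e); (7,2,e); (7,8,e); (8,1,e); (8,2,e); (8,4,e); (8,5,e); (9,11,e); (10,11,e); (11,3,e); (11,5,e)
step 2: rule r1; match: 0->4, 1->5, 2->2, 3->3; deleted nodes (none); deleted edges (4,5,e); added nodes (none); added edges (3,5,e); result: nodes: 0:q, 1:q, 2:p, 3:p, 4:p, 5:q, 7:q, 8:q, 9:q, 10:p, 11:p edges: (0,7,e); (1,0,e); (1,2,e); (1,4,e); (3,5,e); (4,9,e); (5,4,e); (7,2,e); (7,8,e); (8,1,e); (8,2,e); (8,4,e); (8,5,e); (9,11,e); (10,11,e); (11,3,e); (11,5,e)
step 3: rule r2; match: 0->5, 1->3; deleted nodes (none); deleted edges (none); added nodes (none); added edges (5,3,e); result: nodes: 0:q, 1:q, 2:p, 3:p, 4:p, 5:q, 7:q, 8:q, 9:q, 10:p, 11:p edges: (0,7,e); (1,0,e); (1,2,e); (1,4,e); (3,5,e); (4,9,e); (5,3,e); (5,4,e); (7,2,e); (7,8,e); (8,1,e); (8,2,e); (8,4,e); (8,5,e); (9,11,e); (10,11,e); (11,3,e); (11,5,e)
final:
nodes: 0:q, 1:q, 2:p, 3:p, 4:p, 5:q, 7:q, 8:q, 9:q, 10:p, 11:p
edges: (0,7,e); (1,0,e); (1,2,e); (1,4,e); (3,5,e); (4,9,e); (5,3,e); (5,4,e); (7,2,e); (7,8,e); (8,1,e); (8,2,e); (8,4,e); (8,5,e); (9,11,e); (10,11,e); (11,3,e); (11,5,e)


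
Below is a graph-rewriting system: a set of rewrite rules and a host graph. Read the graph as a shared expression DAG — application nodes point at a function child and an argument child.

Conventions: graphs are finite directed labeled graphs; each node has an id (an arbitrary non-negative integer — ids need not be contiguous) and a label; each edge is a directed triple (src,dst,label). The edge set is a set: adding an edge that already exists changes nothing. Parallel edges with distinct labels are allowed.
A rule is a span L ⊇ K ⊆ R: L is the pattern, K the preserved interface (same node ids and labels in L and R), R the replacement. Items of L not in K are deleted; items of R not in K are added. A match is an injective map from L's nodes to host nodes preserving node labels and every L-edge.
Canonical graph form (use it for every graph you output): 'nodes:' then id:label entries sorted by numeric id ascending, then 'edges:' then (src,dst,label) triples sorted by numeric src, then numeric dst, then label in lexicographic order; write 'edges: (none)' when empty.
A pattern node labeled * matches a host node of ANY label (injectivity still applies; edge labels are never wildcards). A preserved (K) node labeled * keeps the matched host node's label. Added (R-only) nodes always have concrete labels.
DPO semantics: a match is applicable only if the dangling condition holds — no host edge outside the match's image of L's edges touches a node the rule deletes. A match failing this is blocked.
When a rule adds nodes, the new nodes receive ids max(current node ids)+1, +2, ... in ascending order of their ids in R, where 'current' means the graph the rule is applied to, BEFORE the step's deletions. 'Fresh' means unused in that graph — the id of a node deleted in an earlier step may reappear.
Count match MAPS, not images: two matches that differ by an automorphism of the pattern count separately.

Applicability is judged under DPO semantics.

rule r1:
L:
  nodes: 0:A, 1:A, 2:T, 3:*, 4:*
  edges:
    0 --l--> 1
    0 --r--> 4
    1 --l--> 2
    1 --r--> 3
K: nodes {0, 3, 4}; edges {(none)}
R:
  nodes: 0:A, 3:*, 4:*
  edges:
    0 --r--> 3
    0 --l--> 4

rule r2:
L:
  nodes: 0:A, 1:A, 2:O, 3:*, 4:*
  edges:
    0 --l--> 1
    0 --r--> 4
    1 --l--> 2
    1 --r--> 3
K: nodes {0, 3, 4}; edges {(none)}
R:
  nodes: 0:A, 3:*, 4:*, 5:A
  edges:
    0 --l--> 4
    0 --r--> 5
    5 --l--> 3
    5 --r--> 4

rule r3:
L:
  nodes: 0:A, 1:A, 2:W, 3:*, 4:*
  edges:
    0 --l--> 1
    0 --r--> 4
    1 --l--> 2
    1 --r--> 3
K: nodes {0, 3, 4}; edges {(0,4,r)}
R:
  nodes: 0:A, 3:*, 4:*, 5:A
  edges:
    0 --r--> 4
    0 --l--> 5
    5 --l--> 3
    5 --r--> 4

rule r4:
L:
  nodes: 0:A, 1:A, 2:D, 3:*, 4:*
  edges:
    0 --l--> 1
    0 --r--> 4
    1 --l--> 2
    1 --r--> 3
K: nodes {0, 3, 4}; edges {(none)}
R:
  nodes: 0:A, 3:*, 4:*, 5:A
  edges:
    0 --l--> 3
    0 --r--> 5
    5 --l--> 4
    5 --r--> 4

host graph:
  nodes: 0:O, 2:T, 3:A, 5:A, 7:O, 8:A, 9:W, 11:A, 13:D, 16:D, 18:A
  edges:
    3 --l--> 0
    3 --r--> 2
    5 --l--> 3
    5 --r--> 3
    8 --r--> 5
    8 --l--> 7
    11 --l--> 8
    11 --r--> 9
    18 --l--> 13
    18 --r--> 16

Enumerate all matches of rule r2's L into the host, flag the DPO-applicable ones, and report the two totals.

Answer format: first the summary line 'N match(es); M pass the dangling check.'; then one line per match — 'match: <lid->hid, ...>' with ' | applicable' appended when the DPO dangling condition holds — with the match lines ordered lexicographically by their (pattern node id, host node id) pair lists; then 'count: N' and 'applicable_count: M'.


1 match(es); 1 pass the dangling check.
match: 0->11, 1->8, 2->7, 3->5, 4->9 | applicable
count: 1
applicable_count: 1


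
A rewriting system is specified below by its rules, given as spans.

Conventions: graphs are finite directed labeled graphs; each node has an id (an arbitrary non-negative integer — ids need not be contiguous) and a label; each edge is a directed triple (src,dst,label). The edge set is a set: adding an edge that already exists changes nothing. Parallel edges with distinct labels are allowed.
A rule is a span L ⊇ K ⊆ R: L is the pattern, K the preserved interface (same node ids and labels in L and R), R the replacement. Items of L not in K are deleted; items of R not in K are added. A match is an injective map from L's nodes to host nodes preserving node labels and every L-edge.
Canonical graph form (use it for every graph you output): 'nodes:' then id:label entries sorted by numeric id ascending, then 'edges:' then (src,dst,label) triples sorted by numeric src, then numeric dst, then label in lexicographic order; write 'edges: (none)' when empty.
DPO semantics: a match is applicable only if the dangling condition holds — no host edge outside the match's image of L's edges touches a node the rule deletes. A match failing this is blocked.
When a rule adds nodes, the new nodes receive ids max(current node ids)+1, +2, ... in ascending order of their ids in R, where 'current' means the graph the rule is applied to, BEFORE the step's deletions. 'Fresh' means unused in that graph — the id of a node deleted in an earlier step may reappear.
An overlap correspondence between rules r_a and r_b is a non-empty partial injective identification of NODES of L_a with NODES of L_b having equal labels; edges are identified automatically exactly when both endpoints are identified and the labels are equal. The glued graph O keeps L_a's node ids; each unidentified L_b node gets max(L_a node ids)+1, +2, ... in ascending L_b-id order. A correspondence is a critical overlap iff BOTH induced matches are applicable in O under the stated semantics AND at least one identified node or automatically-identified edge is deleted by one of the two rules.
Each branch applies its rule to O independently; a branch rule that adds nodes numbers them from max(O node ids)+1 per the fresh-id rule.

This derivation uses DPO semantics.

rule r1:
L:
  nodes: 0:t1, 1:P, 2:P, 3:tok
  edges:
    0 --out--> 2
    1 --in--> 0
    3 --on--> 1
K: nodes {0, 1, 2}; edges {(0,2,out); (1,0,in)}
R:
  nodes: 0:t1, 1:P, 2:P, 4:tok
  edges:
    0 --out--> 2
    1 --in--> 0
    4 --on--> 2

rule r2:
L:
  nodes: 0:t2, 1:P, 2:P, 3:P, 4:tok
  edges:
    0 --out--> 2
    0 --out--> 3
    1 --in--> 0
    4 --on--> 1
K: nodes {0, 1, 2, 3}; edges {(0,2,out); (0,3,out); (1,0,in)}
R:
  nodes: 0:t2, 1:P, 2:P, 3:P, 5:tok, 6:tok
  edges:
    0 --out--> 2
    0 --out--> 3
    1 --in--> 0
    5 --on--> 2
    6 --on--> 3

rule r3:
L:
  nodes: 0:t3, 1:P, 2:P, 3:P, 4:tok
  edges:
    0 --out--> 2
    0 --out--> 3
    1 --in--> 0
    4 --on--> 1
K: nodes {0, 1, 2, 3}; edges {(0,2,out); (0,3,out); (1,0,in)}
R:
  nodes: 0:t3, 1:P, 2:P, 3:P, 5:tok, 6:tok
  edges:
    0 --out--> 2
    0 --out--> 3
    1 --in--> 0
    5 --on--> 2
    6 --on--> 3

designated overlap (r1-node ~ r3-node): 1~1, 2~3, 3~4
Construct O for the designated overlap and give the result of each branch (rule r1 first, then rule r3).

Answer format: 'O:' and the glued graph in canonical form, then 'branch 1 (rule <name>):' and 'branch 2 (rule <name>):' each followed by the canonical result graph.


O:
nodes: 0:t1, 1:P, 2:P, 3:tok, 4:t3, 5:P
edges: (0,2,out); (1,0,in); (1,4,in); (3,1,on); (4,2,out); (4,5,out)
branch 1 (rule r1):
nodes: 0:t1, 1:P, 2:P, 4:t3, 5:P, 6:tok
edges: (0,2,out); (1,0,in); (1,4,in); (4,2,out); (4,5,out); (6,2,on)
branch 2 (rule r3):
nodes: 0:t1, 1:P, 2:P, 4:t3, 5:P, 6:tok, 7:tok
edges: (0,2,out); (1,0,in); (1,4,in); (4,2,out); (4,5,out); (6,5,on); (7,2,on)


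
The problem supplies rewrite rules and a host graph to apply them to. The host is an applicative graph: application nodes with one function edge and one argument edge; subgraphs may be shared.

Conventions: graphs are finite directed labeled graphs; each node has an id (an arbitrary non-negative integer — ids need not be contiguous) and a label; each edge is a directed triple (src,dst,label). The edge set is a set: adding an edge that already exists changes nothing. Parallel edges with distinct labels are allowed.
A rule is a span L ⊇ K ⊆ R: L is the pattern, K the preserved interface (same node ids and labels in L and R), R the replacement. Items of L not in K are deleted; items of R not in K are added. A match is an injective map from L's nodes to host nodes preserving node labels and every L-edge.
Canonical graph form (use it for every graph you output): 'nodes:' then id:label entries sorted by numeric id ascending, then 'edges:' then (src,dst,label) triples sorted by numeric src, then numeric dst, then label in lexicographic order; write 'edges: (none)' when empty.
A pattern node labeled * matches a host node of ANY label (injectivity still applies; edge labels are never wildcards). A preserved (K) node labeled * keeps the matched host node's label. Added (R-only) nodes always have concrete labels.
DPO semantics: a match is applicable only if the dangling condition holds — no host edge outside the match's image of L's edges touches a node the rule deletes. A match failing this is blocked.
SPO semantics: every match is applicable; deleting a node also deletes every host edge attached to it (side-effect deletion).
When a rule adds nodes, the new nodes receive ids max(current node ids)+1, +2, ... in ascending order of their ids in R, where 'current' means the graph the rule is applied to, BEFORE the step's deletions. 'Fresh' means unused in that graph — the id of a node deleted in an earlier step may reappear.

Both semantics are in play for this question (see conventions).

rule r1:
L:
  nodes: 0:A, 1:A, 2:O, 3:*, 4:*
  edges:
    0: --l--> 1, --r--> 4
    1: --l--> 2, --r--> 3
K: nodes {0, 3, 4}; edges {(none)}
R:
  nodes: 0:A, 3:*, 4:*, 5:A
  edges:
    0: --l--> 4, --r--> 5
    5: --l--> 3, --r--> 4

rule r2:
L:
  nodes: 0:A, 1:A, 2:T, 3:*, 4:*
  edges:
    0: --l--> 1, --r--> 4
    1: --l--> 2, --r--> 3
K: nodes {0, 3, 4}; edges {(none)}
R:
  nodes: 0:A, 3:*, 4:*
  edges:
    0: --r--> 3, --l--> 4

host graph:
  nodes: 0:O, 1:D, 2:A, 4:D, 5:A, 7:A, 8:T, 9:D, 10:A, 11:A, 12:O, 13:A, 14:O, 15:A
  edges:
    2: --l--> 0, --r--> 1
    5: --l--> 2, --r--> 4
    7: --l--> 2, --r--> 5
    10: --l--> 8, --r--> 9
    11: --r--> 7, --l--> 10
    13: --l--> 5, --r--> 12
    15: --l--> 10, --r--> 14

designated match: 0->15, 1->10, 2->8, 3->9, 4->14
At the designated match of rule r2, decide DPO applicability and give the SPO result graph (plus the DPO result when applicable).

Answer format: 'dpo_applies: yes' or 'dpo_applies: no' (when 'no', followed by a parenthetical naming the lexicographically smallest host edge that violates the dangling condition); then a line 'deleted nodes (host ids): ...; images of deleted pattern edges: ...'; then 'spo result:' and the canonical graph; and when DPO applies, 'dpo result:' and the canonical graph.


dpo_applies: no
(the rule deletes node 10, which keeps host edge (11,10,l) outside the match image — the dangling condition fails, DPO blocks; SPO proceeds and side-deletes such edges)
deleted nodes (host ids): 8, 10; images of deleted pattern edges: (10,8,l); (10,9,r); (15,10,l); (15,14,r)
spo result:
nodes: 0:O, 1:D, 2:A, 4:D, 5:A, 7:A, 9:D, 11:A, 12:O, 13:A, 14:O, 15:A
edges: (2,0,l); (2,1,r); (5,2,l); (5,4,r); (7,2,l); (7,5,r); (11,7,r); (13,5,l); (13,12,r); (15,9,r); (15,14,l)


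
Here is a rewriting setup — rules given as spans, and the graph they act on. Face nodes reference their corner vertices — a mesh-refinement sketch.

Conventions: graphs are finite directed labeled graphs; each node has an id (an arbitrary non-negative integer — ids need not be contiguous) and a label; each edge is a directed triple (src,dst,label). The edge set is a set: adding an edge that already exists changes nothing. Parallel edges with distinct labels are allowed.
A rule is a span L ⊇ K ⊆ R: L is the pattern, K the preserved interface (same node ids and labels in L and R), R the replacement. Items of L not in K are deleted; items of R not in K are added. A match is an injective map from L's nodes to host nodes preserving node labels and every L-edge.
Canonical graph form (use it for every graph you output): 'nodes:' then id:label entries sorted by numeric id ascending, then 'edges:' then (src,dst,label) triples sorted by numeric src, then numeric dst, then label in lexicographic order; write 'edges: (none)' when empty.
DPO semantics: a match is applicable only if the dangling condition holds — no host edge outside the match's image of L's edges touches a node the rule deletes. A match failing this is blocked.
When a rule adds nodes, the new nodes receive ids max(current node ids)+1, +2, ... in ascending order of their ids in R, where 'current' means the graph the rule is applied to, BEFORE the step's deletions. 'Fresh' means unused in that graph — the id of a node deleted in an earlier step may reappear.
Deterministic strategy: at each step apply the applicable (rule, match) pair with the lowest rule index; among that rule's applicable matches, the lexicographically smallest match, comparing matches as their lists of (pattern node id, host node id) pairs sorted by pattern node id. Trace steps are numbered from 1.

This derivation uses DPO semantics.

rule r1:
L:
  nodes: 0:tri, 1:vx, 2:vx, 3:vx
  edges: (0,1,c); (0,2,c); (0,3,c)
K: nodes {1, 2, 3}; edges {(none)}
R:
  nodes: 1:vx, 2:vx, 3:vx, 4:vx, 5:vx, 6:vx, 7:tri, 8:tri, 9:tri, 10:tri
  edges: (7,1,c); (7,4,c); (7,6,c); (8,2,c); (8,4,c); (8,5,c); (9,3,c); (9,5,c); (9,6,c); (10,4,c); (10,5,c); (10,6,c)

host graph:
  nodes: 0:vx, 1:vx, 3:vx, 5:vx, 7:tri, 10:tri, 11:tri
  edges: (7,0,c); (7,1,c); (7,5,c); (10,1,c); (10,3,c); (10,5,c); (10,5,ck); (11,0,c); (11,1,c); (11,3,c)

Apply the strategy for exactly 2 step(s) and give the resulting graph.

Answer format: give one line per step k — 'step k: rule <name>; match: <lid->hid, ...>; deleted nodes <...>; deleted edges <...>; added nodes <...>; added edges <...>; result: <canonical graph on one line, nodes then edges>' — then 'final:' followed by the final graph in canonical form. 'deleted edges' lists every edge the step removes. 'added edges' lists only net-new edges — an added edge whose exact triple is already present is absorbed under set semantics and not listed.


step 1: rule r1; match: 0->7, 1->0, 2->1, 3->5; deleted nodes 7; deleted edges (7,0,c); (7,1,c); (7,5,c); added nodes 12, 13, 14, 15, 16, 17, 18; added edges (15,0,c); (15,12,c); (15,14,c); (16,1,c); (16,12,c); (16,13,c); (17,5,c); (17,13,c); (17,14,c); (18,12,c); (18,13,c); (18,14,c); result: nodes: 0:vx, 1:vx, 3:vx, 5:vx, 10:tri, 11:tri, 12:vx, 13:vx, 14:vx, 15:tri, 16:tri, 17:tri, 18:tri edges: (10,1,c); (10,3,c); (10,5,c); (10,5,ck); (11,0,c); (11,1,c); (11,3,c); (15,0,c); (15,12,c); (15,14,c); (16,1,c); (16,12,c); (16,13,c); (17,5,c); (17,13,c); (17,14,c); (18,12,c); (18,13,c); (18,14,c)
step 2: rule r1; match: 0->11, 1->0, 2->1, 3->3; deleted nodes 11; deleted edges (11,0,c); (11,1,c); (11,3,c); added nodes 19, 20, 21, 22, 23, 24, 25; added edges (22,0,c); (22,19,c); (22,21,c); (23,1,c); (23,19,c); (23,20,c); (24,3,c); (24,20,c); (24,21,c); (25,19,c); (25,20,c); (25,21,c); result: nodes: 0:vx, 1:vx, 3:vx, 5:vx, 10:tri, 12:vx, 13:vx, 14:vx, 15:tri, 16:tri, 17:tri, 18:tri, 19:vx, 20:vx, 21:vx, 22:tri, 23:tri, 24:tri, 25:tri edges: (10,1,c); (10,3,c); (10,5,c); (10,5,ck); (15,0,c); (15,12,c); (15,14,c); (16,1,c); (16,12,c); (16,13,c); (17,5,c); (17,13,c); (17,14,c); (18,12,c); (18,13,c); (18,14,c); (22,0,c); (22,19,c); (22,21,c); (23,1,c); (23,19,c); (23,20,c); (24,3,c); (24,20,c); (24,21,c); (25,19,c); (25,20,c); (25,21,c)
final:
nodes: 0:vx, 1:vx, 3:vx, 5:vx, 10:tri, 12:vx, 13:vx, 14:vx, 15:tri, 16:tri, 17:tri, 18:tri, 19:vx, 20:vx, 21:vx, 22:tri, 23:tri, 24:tri, 25:tri
edges: (10,1,c); (10,3,c); (10,5,c); (10,5,ck); (15,0,c); (15,12,c); (15,14,c); (16,1,c); (16,12,c); (16,13,c); (17,5,c); (17,13,c); (17,14,c); (18,12,c); (18,13,c); (18,14,c); (22,0,c); (22,19,c); (22,21,c); (23,1,c); (23,19,c); (23,20,c); (24,3,c); (24,20,c); (24,21,c); (25,19,c); (25,20,c); (25,21,c)


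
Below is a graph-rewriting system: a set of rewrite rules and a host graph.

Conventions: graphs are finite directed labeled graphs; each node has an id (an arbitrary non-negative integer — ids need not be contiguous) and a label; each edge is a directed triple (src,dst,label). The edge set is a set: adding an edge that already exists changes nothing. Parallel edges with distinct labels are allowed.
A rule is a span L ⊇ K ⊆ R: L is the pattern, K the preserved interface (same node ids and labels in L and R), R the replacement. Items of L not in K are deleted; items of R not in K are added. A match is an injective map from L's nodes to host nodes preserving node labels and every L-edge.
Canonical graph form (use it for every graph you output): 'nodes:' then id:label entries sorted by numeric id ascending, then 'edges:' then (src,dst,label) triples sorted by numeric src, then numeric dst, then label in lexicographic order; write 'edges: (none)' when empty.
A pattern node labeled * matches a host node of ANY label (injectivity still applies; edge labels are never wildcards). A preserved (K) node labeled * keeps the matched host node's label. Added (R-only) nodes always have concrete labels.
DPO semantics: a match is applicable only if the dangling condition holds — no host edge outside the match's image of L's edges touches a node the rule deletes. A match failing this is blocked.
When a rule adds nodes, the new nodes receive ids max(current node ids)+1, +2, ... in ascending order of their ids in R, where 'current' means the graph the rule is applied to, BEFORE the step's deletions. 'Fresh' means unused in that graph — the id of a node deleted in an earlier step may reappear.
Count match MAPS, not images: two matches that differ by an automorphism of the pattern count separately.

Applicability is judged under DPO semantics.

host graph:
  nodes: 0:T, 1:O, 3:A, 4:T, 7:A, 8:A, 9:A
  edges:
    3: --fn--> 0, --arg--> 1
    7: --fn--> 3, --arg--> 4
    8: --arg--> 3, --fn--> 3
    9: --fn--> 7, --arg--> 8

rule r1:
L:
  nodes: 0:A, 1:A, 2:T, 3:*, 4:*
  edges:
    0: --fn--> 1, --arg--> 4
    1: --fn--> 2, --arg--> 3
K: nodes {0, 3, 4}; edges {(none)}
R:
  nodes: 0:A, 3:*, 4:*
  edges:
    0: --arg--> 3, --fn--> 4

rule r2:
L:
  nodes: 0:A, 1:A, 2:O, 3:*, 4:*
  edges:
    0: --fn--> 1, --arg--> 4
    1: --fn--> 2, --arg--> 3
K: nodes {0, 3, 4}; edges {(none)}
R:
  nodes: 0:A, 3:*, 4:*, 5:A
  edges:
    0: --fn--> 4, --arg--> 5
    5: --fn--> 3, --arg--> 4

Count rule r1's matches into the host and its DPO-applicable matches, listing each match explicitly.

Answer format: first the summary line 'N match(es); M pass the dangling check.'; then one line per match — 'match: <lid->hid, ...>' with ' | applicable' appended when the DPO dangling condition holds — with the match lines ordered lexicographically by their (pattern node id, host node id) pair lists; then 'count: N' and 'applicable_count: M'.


1 match(es); 0 pass the dangling check.
match: 0->7, 1->3, 2->0, 3->1, 4->4
count: 1
applicable_count: 0


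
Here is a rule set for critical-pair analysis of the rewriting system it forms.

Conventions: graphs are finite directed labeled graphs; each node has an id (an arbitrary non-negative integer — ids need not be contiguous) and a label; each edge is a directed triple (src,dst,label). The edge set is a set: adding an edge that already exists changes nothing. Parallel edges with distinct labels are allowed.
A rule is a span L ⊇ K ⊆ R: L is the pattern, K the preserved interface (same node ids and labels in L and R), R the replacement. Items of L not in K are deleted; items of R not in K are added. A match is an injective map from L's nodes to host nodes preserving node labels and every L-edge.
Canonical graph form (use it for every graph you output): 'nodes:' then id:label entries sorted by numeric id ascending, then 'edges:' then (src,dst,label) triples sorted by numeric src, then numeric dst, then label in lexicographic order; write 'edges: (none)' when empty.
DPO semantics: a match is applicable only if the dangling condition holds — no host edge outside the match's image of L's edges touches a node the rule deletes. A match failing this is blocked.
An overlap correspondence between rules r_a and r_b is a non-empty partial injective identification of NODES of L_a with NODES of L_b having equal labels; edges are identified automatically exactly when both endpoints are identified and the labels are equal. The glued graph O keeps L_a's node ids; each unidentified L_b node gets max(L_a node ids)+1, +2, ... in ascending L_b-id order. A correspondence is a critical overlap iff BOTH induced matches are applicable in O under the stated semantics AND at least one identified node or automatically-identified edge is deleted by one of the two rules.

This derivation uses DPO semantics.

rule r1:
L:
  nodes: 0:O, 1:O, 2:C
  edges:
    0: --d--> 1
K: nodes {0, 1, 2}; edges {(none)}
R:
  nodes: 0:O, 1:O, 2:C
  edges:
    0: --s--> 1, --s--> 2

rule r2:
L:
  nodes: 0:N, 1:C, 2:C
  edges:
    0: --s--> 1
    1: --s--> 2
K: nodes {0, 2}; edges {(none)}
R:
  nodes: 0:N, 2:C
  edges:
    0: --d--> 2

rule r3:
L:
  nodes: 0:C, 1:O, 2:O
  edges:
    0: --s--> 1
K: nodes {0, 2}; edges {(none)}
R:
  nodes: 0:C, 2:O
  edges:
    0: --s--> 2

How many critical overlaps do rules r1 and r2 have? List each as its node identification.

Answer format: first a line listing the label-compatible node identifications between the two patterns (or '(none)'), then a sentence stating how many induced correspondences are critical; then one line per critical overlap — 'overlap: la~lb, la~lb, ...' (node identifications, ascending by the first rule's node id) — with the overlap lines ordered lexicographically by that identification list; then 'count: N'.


label-compatible node identifications between L(r1) and L(r2): 2~1, 2~2
1 of the induced correspondences is a critical overlap of r1 and r2.
overlap: 2~1
count: 1
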